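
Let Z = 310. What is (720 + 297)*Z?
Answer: 315270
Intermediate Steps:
(720 + 297)*Z = (720 + 297)*310 = 1017*310 = 315270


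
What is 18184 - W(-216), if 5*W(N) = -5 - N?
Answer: 90709/5 ≈ 18142.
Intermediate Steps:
W(N) = -1 - N/5 (W(N) = (-5 - N)/5 = -1 - N/5)
18184 - W(-216) = 18184 - (-1 - ⅕*(-216)) = 18184 - (-1 + 216/5) = 18184 - 1*211/5 = 18184 - 211/5 = 90709/5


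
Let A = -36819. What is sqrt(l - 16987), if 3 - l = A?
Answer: sqrt(19835) ≈ 140.84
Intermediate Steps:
l = 36822 (l = 3 - 1*(-36819) = 3 + 36819 = 36822)
sqrt(l - 16987) = sqrt(36822 - 16987) = sqrt(19835)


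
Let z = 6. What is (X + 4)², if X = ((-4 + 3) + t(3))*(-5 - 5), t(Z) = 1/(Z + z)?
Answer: 13456/81 ≈ 166.12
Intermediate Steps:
t(Z) = 1/(6 + Z) (t(Z) = 1/(Z + 6) = 1/(6 + Z))
X = 80/9 (X = ((-4 + 3) + 1/(6 + 3))*(-5 - 5) = (-1 + 1/9)*(-10) = (-1 + ⅑)*(-10) = -8/9*(-10) = 80/9 ≈ 8.8889)
(X + 4)² = (80/9 + 4)² = (116/9)² = 13456/81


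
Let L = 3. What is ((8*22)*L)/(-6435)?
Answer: -16/195 ≈ -0.082051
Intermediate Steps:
((8*22)*L)/(-6435) = ((8*22)*3)/(-6435) = (176*3)*(-1/6435) = 528*(-1/6435) = -16/195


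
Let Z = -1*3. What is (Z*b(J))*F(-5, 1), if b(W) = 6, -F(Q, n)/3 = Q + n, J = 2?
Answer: -216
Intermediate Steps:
F(Q, n) = -3*Q - 3*n (F(Q, n) = -3*(Q + n) = -3*Q - 3*n)
Z = -3
(Z*b(J))*F(-5, 1) = (-3*6)*(-3*(-5) - 3*1) = -18*(15 - 3) = -18*12 = -216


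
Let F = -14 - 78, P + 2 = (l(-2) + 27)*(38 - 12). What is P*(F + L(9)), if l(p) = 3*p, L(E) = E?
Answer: -45152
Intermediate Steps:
P = 544 (P = -2 + (3*(-2) + 27)*(38 - 12) = -2 + (-6 + 27)*26 = -2 + 21*26 = -2 + 546 = 544)
F = -92
P*(F + L(9)) = 544*(-92 + 9) = 544*(-83) = -45152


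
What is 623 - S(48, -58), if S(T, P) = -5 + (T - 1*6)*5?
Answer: 418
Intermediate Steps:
S(T, P) = -35 + 5*T (S(T, P) = -5 + (T - 6)*5 = -5 + (-6 + T)*5 = -5 + (-30 + 5*T) = -35 + 5*T)
623 - S(48, -58) = 623 - (-35 + 5*48) = 623 - (-35 + 240) = 623 - 1*205 = 623 - 205 = 418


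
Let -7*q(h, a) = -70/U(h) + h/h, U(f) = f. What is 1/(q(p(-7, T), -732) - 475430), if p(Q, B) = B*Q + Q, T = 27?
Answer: -98/46592159 ≈ -2.1034e-6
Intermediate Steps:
p(Q, B) = Q + B*Q
q(h, a) = -⅐ + 10/h (q(h, a) = -(-70/h + h/h)/7 = -(-70/h + 1)/7 = -(1 - 70/h)/7 = -⅐ + 10/h)
1/(q(p(-7, T), -732) - 475430) = 1/((70 - (-7)*(1 + 27))/(7*((-7*(1 + 27)))) - 475430) = 1/((70 - (-7)*28)/(7*((-7*28))) - 475430) = 1/((⅐)*(70 - 1*(-196))/(-196) - 475430) = 1/((⅐)*(-1/196)*(70 + 196) - 475430) = 1/((⅐)*(-1/196)*266 - 475430) = 1/(-19/98 - 475430) = 1/(-46592159/98) = -98/46592159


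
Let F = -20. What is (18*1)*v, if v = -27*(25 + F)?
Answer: -2430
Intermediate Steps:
v = -135 (v = -27*(25 - 20) = -27*5 = -135)
(18*1)*v = (18*1)*(-135) = 18*(-135) = -2430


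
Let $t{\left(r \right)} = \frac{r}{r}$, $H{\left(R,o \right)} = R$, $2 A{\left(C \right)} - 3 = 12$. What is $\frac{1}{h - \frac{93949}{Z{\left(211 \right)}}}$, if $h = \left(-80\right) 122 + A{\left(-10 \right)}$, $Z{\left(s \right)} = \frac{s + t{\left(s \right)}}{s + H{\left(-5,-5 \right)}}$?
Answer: $- \frac{53}{5355256} \approx -9.8968 \cdot 10^{-6}$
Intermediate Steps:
$A{\left(C \right)} = \frac{15}{2}$ ($A{\left(C \right)} = \frac{3}{2} + \frac{1}{2} \cdot 12 = \frac{3}{2} + 6 = \frac{15}{2}$)
$t{\left(r \right)} = 1$
$Z{\left(s \right)} = \frac{1 + s}{-5 + s}$ ($Z{\left(s \right)} = \frac{s + 1}{s - 5} = \frac{1 + s}{-5 + s}$)
$h = - \frac{19505}{2}$ ($h = \left(-80\right) 122 + \frac{15}{2} = -9760 + \frac{15}{2} = - \frac{19505}{2} \approx -9752.5$)
$\frac{1}{h - \frac{93949}{Z{\left(211 \right)}}} = \frac{1}{- \frac{19505}{2} - \frac{93949}{\frac{1}{-5 + 211} \left(1 + 211\right)}} = \frac{1}{- \frac{19505}{2} - \frac{93949}{\frac{1}{206} \cdot 212}} = \frac{1}{- \frac{19505}{2} - \frac{93949}{\frac{106}{103}}} = \frac{1}{- \frac{19505}{2} - \frac{9676747}{106}} = \frac{1}{- \frac{5355256}{53}} = - \frac{53}{5355256}$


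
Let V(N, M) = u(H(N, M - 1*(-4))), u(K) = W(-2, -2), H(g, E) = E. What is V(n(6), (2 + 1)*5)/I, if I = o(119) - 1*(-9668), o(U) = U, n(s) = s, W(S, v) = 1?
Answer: 1/9787 ≈ 0.00010218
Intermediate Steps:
u(K) = 1
V(N, M) = 1
I = 9787 (I = 119 - 1*(-9668) = 119 + 9668 = 9787)
V(n(6), (2 + 1)*5)/I = 1/9787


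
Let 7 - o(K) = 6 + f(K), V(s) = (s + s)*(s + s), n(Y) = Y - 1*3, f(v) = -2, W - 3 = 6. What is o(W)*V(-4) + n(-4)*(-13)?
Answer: 283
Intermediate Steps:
W = 9 (W = 3 + 6 = 9)
n(Y) = -3 + Y (n(Y) = Y - 3 = -3 + Y)
V(s) = 4*s² (V(s) = (2*s)*(2*s) = 4*s²)
o(K) = 3 (o(K) = 7 - (6 - 2) = 7 - 1*4 = 7 - 4 = 3)
o(W)*V(-4) + n(-4)*(-13) = 3*(4*(-4)²) + (-3 - 4)*(-13) = 3*(4*16) - 7*(-13) = 3*64 + 91 = 192 + 91 = 283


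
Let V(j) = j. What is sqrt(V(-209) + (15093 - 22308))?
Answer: 16*I*sqrt(29) ≈ 86.163*I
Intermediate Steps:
sqrt(V(-209) + (15093 - 22308)) = sqrt(-209 + (15093 - 22308)) = sqrt(-209 - 7215) = sqrt(-7424) = 16*I*sqrt(29)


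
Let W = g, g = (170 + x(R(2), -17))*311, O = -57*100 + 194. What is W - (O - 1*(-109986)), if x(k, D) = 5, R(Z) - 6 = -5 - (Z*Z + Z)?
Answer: -50055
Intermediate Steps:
R(Z) = 1 - Z - Z² (R(Z) = 6 + (-5 - (Z*Z + Z)) = 6 + (-5 - (Z² + Z)) = 6 + (-5 - (Z + Z²)) = 6 + (-5 + (-Z - Z²)) = 6 + (-5 - Z - Z²) = 1 - Z - Z²)
O = -5506 (O = -5700 + 194 = -5506)
g = 54425 (g = (170 + 5)*311 = 175*311 = 54425)
W = 54425
W - (O - 1*(-109986)) = 54425 - (-5506 - 1*(-109986)) = 54425 - (-5506 + 109986) = 54425 - 1*104480 = 54425 - 104480 = -50055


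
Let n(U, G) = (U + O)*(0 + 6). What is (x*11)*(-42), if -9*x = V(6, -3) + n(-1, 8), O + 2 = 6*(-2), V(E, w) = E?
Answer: -4312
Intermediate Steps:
O = -14 (O = -2 + 6*(-2) = -2 - 12 = -14)
n(U, G) = -84 + 6*U (n(U, G) = (U - 14)*(0 + 6) = (-14 + U)*6 = -84 + 6*U)
x = 28/3 (x = -(6 + (-84 + 6*(-1)))/9 = -(6 + (-84 - 6))/9 = -(6 - 90)/9 = -1/9*(-84) = 28/3 ≈ 9.3333)
(x*11)*(-42) = ((28/3)*11)*(-42) = (308/3)*(-42) = -4312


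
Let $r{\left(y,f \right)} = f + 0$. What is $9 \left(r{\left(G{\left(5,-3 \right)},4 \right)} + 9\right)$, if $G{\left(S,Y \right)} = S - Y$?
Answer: $117$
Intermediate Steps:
$r{\left(y,f \right)} = f$
$9 \left(r{\left(G{\left(5,-3 \right)},4 \right)} + 9\right) = 9 \left(4 + 9\right) = 9 \cdot 13 = 117$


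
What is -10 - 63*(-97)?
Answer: 6101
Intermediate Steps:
-10 - 63*(-97) = -10 + 6111 = 6101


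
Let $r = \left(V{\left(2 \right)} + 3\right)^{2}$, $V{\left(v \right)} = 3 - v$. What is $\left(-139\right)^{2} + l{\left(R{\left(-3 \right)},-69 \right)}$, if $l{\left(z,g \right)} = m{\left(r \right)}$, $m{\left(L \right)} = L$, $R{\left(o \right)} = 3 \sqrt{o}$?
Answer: $19337$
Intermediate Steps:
$r = 16$ ($r = \left(\left(3 - 2\right) + 3\right)^{2} = \left(1 + 3\right)^{2} = 4^{2} = 16$)
$l{\left(z,g \right)} = 16$
$\left(-139\right)^{2} + l{\left(R{\left(-3 \right)},-69 \right)} = \left(-139\right)^{2} + 16 = 19321 + 16 = 19337$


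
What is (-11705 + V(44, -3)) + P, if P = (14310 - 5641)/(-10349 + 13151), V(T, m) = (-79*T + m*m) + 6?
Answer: -42486463/2802 ≈ -15163.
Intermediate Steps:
V(T, m) = 6 + m² - 79*T (V(T, m) = (-79*T + m²) + 6 = (m² - 79*T) + 6 = 6 + m² - 79*T)
P = 8669/2802 ≈ 3.0939
(-11705 + V(44, -3)) + P = (-11705 + (6 + (-3)² - 79*44)) + 8669/2802 = (-11705 + (6 + 9 - 3476)) + 8669/2802 = (-11705 - 3461) + 8669/2802 = -15166 + 8669/2802 = -42486463/2802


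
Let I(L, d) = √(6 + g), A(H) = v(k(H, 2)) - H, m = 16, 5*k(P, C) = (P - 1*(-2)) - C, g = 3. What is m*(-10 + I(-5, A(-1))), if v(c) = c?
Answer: -112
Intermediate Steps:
k(P, C) = ⅖ - C/5 + P/5 (k(P, C) = ((P - 1*(-2)) - C)/5 = ((P + 2) - C)/5 = ((2 + P) - C)/5 = (2 + P - C)/5 = ⅖ - C/5 + P/5)
A(H) = -4*H/5 (A(H) = (⅖ - ⅕*2 + H/5) - H = (⅖ - ⅖ + H/5) - H = H/5 - H = -4*H/5)
I(L, d) = 3 (I(L, d) = √(6 + 3) = √9 = 3)
m*(-10 + I(-5, A(-1))) = 16*(-10 + 3) = 16*(-7) = -112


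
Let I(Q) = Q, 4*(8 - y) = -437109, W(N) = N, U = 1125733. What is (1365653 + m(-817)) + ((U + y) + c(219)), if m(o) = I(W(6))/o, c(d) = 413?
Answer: 8500343305/3268 ≈ 2.6011e+6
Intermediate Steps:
y = 437141/4 (y = 8 - ¼*(-437109) = 8 + 437109/4 = 437141/4 ≈ 1.0929e+5)
m(o) = 6/o
(1365653 + m(-817)) + ((U + y) + c(219)) = (1365653 + 6/(-817)) + ((1125733 + 437141/4) + 413) = (1365653 + 6*(-1/817)) + (4940073/4 + 413) = (1365653 - 6/817) + 4941725/4 = 1115738495/817 + 4941725/4 = 8500343305/3268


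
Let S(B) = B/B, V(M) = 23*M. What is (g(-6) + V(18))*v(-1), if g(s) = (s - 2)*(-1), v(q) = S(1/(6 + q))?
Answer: 422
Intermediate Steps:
S(B) = 1
v(q) = 1
g(s) = 2 - s (g(s) = (-2 + s)*(-1) = 2 - s)
(g(-6) + V(18))*v(-1) = ((2 - 1*(-6)) + 23*18)*1 = ((2 + 6) + 414)*1 = (8 + 414)*1 = 422*1 = 422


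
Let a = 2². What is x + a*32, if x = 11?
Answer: 139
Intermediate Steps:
a = 4
x + a*32 = 11 + 4*32 = 11 + 128 = 139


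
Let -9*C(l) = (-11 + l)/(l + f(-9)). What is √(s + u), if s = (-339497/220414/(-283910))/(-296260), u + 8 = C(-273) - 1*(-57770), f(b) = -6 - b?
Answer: √36182173265117765246476992272626701867/25028029186801740 ≈ 240.34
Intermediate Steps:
C(l) = -(-11 + l)/(9*(3 + l)) (C(l) = -(-11 + l)/(9*(l + (-6 - 1*(-9)))) = -(-11 + l)/(9*(l + (-6 + 9))) = -(-11 + l)/(9*(l + 3)) = -(-11 + l)/(9*(3 + l)))
u = 70180688/1215 (u = -8 + ((11 - 1*(-273))/(9*(3 - 273)) - 1*(-57770)) = -8 + ((⅑)*(11 + 273)/(-270) + 57770) = -8 + ((⅑)*(-1/270)*284 + 57770) = -8 + (-142/1215 + 57770) = -8 + 70190408/1215 = 70180688/1215 ≈ 57762.)
s = -339497/18539280879112400 (s = (-339497*1/220414*(-1/283910))*(-1/296260) = -339497/220414*(-1/283910)*(-1/296260) = (339497/62577738740)*(-1/296260) = -339497/18539280879112400 ≈ -1.8312e-11)
√(s + u) = √(-339497/18539280879112400 + 70180688/1215) = √(260219897424270529768469/4505045253624313200) = √36182173265117765246476992272626701867/25028029186801740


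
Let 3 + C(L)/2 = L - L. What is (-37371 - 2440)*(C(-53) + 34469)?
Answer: -1372006493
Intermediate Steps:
C(L) = -6 (C(L) = -6 + 2*(L - L) = -6 + 2*0 = -6 + 0 = -6)
(-37371 - 2440)*(C(-53) + 34469) = (-37371 - 2440)*(-6 + 34469) = -39811*34463 = -1372006493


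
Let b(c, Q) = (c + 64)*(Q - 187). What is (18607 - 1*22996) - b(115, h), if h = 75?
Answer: 15659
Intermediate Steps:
b(c, Q) = (-187 + Q)*(64 + c) (b(c, Q) = (64 + c)*(-187 + Q) = (-187 + Q)*(64 + c))
(18607 - 1*22996) - b(115, h) = (18607 - 1*22996) - (-11968 - 187*115 + 64*75 + 75*115) = (18607 - 22996) - (-11968 - 21505 + 4800 + 8625) = -4389 - 1*(-20048) = -4389 + 20048 = 15659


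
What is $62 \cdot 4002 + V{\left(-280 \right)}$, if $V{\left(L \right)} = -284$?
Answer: $247840$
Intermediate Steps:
$62 \cdot 4002 + V{\left(-280 \right)} = 62 \cdot 4002 - 284 = 248124 - 284 = 247840$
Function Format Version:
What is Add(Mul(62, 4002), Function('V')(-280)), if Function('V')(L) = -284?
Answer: 247840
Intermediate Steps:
Add(Mul(62, 4002), Function('V')(-280)) = Add(Mul(62, 4002), -284) = Add(248124, -284) = 247840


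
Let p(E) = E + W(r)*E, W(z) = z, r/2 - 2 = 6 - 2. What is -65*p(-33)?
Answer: 27885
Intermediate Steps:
r = 12 (r = 4 + 2*(6 - 2) = 4 + 2*4 = 4 + 8 = 12)
p(E) = 13*E (p(E) = E + 12*E = 13*E)
-65*p(-33) = -845*(-33) = -65*(-429) = 27885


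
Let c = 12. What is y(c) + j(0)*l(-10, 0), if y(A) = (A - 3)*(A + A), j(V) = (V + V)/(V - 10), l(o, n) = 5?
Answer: 216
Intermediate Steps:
j(V) = 2*V/(-10 + V) (j(V) = (2*V)/(-10 + V) = 2*V/(-10 + V))
y(A) = 2*A*(-3 + A) (y(A) = (-3 + A)*(2*A) = 2*A*(-3 + A))
y(c) + j(0)*l(-10, 0) = 2*12*(-3 + 12) + (2*0/(-10 + 0))*5 = 2*12*9 + (2*0/(-10))*5 = 216 + (2*0*(-1/10))*5 = 216 + 0*5 = 216 + 0 = 216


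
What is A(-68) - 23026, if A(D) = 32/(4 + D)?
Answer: -46053/2 ≈ -23027.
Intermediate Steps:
A(-68) - 23026 = 32/(4 - 68) - 23026 = 32/(-64) - 23026 = 32*(-1/64) - 23026 = -½ - 23026 = -46053/2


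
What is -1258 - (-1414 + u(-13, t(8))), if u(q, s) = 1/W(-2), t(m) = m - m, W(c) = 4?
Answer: 623/4 ≈ 155.75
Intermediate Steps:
t(m) = 0
u(q, s) = ¼ (u(q, s) = 1/4 = ¼)
-1258 - (-1414 + u(-13, t(8))) = -1258 - (-1414 + ¼) = -1258 - 1*(-5655/4) = -1258 + 5655/4 = 623/4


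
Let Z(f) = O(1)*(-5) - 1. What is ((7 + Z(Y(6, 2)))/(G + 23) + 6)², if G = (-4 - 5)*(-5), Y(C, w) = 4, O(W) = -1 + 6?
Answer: 151321/4624 ≈ 32.725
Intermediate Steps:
O(W) = 5
G = 45 (G = -9*(-5) = 45)
Z(f) = -26 (Z(f) = 5*(-5) - 1 = -25 - 1 = -26)
((7 + Z(Y(6, 2)))/(G + 23) + 6)² = ((7 - 26)/(45 + 23) + 6)² = (-19/68 + 6)² = (389/68)² = 151321/4624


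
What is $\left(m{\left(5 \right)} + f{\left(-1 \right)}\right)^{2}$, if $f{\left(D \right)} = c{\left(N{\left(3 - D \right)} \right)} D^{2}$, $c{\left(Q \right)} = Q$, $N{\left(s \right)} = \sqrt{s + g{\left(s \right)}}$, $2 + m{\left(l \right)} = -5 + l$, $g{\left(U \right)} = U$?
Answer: $12 - 8 \sqrt{2} \approx 0.68629$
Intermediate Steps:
$m{\left(l \right)} = -7 + l$ ($m{\left(l \right)} = -2 + \left(-5 + l\right) = -7 + l$)
$N{\left(s \right)} = \sqrt{2} \sqrt{s}$ ($N{\left(s \right)} = \sqrt{s + s} = \sqrt{2 s} = \sqrt{2} \sqrt{s}$)
$f{\left(D \right)} = \sqrt{2} D^{2} \sqrt{3 - D}$ ($f{\left(D \right)} = \sqrt{2} \sqrt{3 - D} D^{2} = \sqrt{2} D^{2} \sqrt{3 - D}$)
$\left(m{\left(5 \right)} + f{\left(-1 \right)}\right)^{2} = \left(\left(-7 + 5\right) + \left(-1\right)^{2} \sqrt{6 - -2}\right)^{2} = \left(-2 + 1 \sqrt{6 + 2}\right)^{2} = \left(-2 + 1 \sqrt{8}\right)^{2} = \left(-2 + 1 \cdot 2 \sqrt{2}\right)^{2} = \left(-2 + 2 \sqrt{2}\right)^{2}$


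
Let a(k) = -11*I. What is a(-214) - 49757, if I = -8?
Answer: -49669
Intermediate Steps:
a(k) = 88 (a(k) = -11*(-8) = 88)
a(-214) - 49757 = 88 - 49757 = -49669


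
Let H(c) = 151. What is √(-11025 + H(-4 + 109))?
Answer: I*√10874 ≈ 104.28*I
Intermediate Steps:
√(-11025 + H(-4 + 109)) = √(-11025 + 151) = √(-10874) = I*√10874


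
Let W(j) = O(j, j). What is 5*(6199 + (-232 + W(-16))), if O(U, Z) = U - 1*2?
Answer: 29745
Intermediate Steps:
O(U, Z) = -2 + U (O(U, Z) = U - 2 = -2 + U)
W(j) = -2 + j
5*(6199 + (-232 + W(-16))) = 5*(6199 + (-232 + (-2 - 16))) = 5*(6199 + (-232 - 18)) = 5*(6199 - 250) = 5*5949 = 29745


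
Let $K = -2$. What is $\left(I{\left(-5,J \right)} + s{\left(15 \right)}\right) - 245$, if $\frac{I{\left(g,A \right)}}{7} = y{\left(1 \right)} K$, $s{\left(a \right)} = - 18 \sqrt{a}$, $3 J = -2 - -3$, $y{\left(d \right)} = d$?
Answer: $-259 - 18 \sqrt{15} \approx -328.71$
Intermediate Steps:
$J = \frac{1}{3}$ ($J = \frac{-2 - -3}{3} = \frac{-2 + 3}{3} = \frac{1}{3} \cdot 1 = \frac{1}{3} \approx 0.33333$)
$I{\left(g,A \right)} = -14$ ($I{\left(g,A \right)} = 7 \cdot 1 \left(-2\right) = 7 \left(-2\right) = -14$)
$\left(I{\left(-5,J \right)} + s{\left(15 \right)}\right) - 245 = \left(-14 - 18 \sqrt{15}\right) - 245 = -259 - 18 \sqrt{15}$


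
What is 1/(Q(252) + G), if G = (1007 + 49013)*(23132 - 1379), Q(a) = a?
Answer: 1/1088085312 ≈ 9.1905e-10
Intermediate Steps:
G = 1088085060 (G = 50020*21753 = 1088085060)
1/(Q(252) + G) = 1/(252 + 1088085060) = 1/1088085312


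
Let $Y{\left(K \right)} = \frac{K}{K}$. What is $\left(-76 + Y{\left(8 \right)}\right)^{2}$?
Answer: $5625$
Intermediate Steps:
$Y{\left(K \right)} = 1$
$\left(-76 + Y{\left(8 \right)}\right)^{2} = \left(-76 + 1\right)^{2} = \left(-75\right)^{2} = 5625$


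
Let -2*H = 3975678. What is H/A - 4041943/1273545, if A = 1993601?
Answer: -10589624025998/2538940585545 ≈ -4.1709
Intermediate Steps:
H = -1987839 (H = -½*3975678 = -1987839)
H/A - 4041943/1273545 = -1987839/1993601 - 4041943/1273545 = -10589624025998/2538940585545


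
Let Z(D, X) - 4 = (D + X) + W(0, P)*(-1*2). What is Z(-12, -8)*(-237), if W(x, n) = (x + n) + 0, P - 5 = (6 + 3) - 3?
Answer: 9006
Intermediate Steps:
P = 11 (P = 5 + ((6 + 3) - 3) = 5 + (9 - 3) = 5 + 6 = 11)
W(x, n) = n + x (W(x, n) = (n + x) + 0 = n + x)
Z(D, X) = -18 + D + X (Z(D, X) = 4 + ((D + X) + (11 + 0)*(-1*2)) = 4 + ((D + X) + 11*(-2)) = 4 + ((D + X) - 22) = 4 + (-22 + D + X) = -18 + D + X)
Z(-12, -8)*(-237) = (-18 - 12 - 8)*(-237) = -38*(-237) = 9006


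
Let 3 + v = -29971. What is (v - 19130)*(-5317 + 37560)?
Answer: -1583260272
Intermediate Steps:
v = -29974 (v = -3 - 29971 = -29974)
(v - 19130)*(-5317 + 37560) = (-29974 - 19130)*(-5317 + 37560) = -49104*32243 = -1583260272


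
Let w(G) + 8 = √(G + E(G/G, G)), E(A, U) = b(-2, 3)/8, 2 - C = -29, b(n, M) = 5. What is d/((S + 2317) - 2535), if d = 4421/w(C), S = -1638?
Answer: 4421/7511 + 4421*√506/240352 ≈ 1.0024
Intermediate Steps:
C = 31 (C = 2 - 1*(-29) = 2 + 29 = 31)
E(A, U) = 5/8
w(G) = -8 + √(5/8 + G) (w(G) = -8 + √(G + 5/8) = -8 + √(5/8 + G))
d = 4421/(-8 + √506/4) (d = 4421/(-8 + √(10 + 16*31)/4) = 4421/(-8 + √(10 + 496)/4) = 4421/(-8 + √506/4) ≈ -1860.4)
d/((S + 2317) - 2535) = (-282944/259 - 8842*√506/259)/((-1638 + 2317) - 2535) = (-282944/259 - 8842*√506/259)/(679 - 2535) = (-282944/259 - 8842*√506/259)/(-1856) = (-282944/259 - 8842*√506/259)*(-1/1856) = 4421/7511 + 4421*√506/240352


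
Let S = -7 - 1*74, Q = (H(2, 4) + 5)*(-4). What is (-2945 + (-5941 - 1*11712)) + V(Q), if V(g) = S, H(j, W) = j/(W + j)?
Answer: -20679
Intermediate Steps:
Q = -64/3 (Q = (2/(4 + 2) + 5)*(-4) = (2/6 + 5)*(-4) = (2*(1/6) + 5)*(-4) = (1/3 + 5)*(-4) = (16/3)*(-4) = -64/3 ≈ -21.333)
S = -81 (S = -7 - 74 = -81)
V(g) = -81
(-2945 + (-5941 - 1*11712)) + V(Q) = (-2945 + (-5941 - 1*11712)) - 81 = (-2945 + (-5941 - 11712)) - 81 = (-2945 - 17653) - 81 = -20598 - 81 = -20679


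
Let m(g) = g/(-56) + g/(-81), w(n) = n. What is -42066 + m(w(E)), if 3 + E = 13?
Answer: -95406373/2268 ≈ -42066.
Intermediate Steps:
E = 10 (E = -3 + 13 = 10)
m(g) = -137*g/4536 (m(g) = g*(-1/56) + g*(-1/81) = -g/56 - g/81 = -137*g/4536)
-42066 + m(w(E)) = -42066 - 137/4536*10 = -42066 - 685/2268 = -95406373/2268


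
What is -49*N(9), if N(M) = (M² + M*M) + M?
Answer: -8379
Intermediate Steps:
N(M) = M + 2*M² (N(M) = (M² + M²) + M = 2*M² + M = M + 2*M²)
-49*N(9) = -441*(1 + 2*9) = -441*(1 + 18) = -441*19 = -49*171 = -8379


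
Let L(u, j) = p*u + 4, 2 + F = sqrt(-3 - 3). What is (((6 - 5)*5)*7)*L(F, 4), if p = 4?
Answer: -140 + 140*I*sqrt(6) ≈ -140.0 + 342.93*I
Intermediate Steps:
F = -2 + I*sqrt(6) (F = -2 + sqrt(-3 - 3) = -2 + sqrt(-6) = -2 + I*sqrt(6) ≈ -2.0 + 2.4495*I)
L(u, j) = 4 + 4*u (L(u, j) = 4*u + 4 = 4 + 4*u)
(((6 - 5)*5)*7)*L(F, 4) = (((6 - 5)*5)*7)*(4 + 4*(-2 + I*sqrt(6))) = ((1*5)*7)*(4 + (-8 + 4*I*sqrt(6))) = (5*7)*(-4 + 4*I*sqrt(6)) = 35*(-4 + 4*I*sqrt(6)) = -140 + 140*I*sqrt(6)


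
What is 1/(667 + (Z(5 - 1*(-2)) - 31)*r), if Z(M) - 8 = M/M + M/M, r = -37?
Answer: 1/1444 ≈ 0.00069252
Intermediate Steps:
Z(M) = 10 (Z(M) = 8 + (M/M + M/M) = 8 + (1 + 1) = 8 + 2 = 10)
1/(667 + (Z(5 - 1*(-2)) - 31)*r) = 1/(667 + (10 - 31)*(-37)) = 1/(667 - 21*(-37)) = 1/(667 + 777) = 1/1444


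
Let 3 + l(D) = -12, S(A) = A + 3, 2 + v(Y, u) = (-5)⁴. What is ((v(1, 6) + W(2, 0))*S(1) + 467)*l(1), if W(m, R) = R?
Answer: -44385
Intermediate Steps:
v(Y, u) = 623 (v(Y, u) = -2 + (-5)⁴ = -2 + 625 = 623)
S(A) = 3 + A
l(D) = -15 (l(D) = -3 - 12 = -15)
((v(1, 6) + W(2, 0))*S(1) + 467)*l(1) = ((623 + 0)*(3 + 1) + 467)*(-15) = (623*4 + 467)*(-15) = (2492 + 467)*(-15) = 2959*(-15) = -44385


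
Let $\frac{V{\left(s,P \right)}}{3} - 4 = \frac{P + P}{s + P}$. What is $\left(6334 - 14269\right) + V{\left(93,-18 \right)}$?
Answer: $- \frac{198111}{25} \approx -7924.4$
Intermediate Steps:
$V{\left(s,P \right)} = 12 + \frac{6 P}{P + s}$ ($V{\left(s,P \right)} = 12 + 3 \frac{P + P}{s + P} = 12 + 3 \frac{2 P}{P + s} = 12 + \frac{6 P}{P + s}$)
$\left(6334 - 14269\right) + V{\left(93,-18 \right)} = \left(6334 - 14269\right) + \frac{6 \left(2 \cdot 93 + 3 \left(-18\right)\right)}{-18 + 93} = -7935 + \frac{6 \left(186 - 54\right)}{75} = -7935 + 6 \cdot \frac{1}{75} \cdot 132 = -7935 + \frac{264}{25} = - \frac{198111}{25}$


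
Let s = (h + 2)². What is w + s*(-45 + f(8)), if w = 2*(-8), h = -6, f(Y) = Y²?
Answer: 288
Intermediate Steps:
s = 16 (s = (-6 + 2)² = (-4)² = 16)
w = -16
w + s*(-45 + f(8)) = -16 + 16*(-45 + 8²) = -16 + 16*(-45 + 64) = -16 + 16*19 = -16 + 304 = 288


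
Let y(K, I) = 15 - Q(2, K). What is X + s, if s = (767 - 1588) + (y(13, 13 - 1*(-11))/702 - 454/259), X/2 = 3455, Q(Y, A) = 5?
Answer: 553386842/90909 ≈ 6087.3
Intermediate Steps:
y(K, I) = 10 (y(K, I) = 15 - 1*5 = 15 - 5 = 10)
X = 6910 (X = 2*3455 = 6910)
s = -74794348/90909 (s = (767 - 1588) + (10/702 - 454/259) = -821 + (10*(1/702) - 454*1/259) = -821 + (5/351 - 454/259) = -821 - 158059/90909 = -74794348/90909 ≈ -822.74)
X + s = 6910 - 74794348/90909 = 553386842/90909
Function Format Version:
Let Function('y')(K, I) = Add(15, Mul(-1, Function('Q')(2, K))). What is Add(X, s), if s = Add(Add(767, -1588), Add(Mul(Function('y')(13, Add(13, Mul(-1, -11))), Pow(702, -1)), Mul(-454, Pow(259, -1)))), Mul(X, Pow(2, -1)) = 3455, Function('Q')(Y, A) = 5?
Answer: Rational(553386842, 90909) ≈ 6087.3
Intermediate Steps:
Function('y')(K, I) = 10 (Function('y')(K, I) = Add(15, Mul(-1, 5)) = Add(15, -5) = 10)
X = 6910 (X = Mul(2, 3455) = 6910)
s = Rational(-74794348, 90909) (s = Add(Add(767, -1588), Add(Mul(10, Pow(702, -1)), Mul(-454, Pow(259, -1)))) = Add(-821, Add(Mul(10, Rational(1, 702)), Mul(-454, Rational(1, 259)))) = Add(-821, Add(Rational(5, 351), Rational(-454, 259))) = Add(-821, Rational(-158059, 90909)) = Rational(-74794348, 90909) ≈ -822.74)
Add(X, s) = Add(6910, Rational(-74794348, 90909)) = Rational(553386842, 90909)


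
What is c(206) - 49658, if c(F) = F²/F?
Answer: -49452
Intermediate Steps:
c(F) = F
c(206) - 49658 = 206 - 49658 = -49452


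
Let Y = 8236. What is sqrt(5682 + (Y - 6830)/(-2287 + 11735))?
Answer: sqrt(31700958251)/2362 ≈ 75.380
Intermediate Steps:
sqrt(5682 + (Y - 6830)/(-2287 + 11735)) = sqrt(5682 + (8236 - 6830)/(-2287 + 11735)) = sqrt(5682 + 1406/9448) = sqrt(5682 + 1406*(1/9448)) = sqrt(5682 + 703/4724) = sqrt(26842471/4724) = sqrt(31700958251)/2362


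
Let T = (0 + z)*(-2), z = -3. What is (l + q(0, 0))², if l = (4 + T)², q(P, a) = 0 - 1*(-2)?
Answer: 10404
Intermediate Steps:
q(P, a) = 2 (q(P, a) = 0 + 2 = 2)
T = 6 (T = (0 - 3)*(-2) = -3*(-2) = 6)
l = 100 (l = (4 + 6)² = 10² = 100)
(l + q(0, 0))² = (100 + 2)² = 102² = 10404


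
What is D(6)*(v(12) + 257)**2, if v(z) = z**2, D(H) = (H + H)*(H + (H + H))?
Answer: 34733016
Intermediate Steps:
D(H) = 6*H**2 (D(H) = (2*H)*(H + 2*H) = (2*H)*(3*H) = 6*H**2)
D(6)*(v(12) + 257)**2 = (6*6**2)*(12**2 + 257)**2 = (6*36)*(144 + 257)**2 = 216*401**2 = 216*160801 = 34733016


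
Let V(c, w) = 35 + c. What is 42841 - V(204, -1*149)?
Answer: 42602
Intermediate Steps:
42841 - V(204, -1*149) = 42841 - (35 + 204) = 42841 - 1*239 = 42841 - 239 = 42602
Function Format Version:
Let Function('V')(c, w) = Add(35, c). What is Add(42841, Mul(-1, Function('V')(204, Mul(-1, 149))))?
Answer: 42602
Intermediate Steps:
Add(42841, Mul(-1, Function('V')(204, Mul(-1, 149)))) = Add(42841, Mul(-1, Add(35, 204))) = Add(42841, Mul(-1, 239)) = Add(42841, -239) = 42602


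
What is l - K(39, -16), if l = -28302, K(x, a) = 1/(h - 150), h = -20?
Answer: -4811339/170 ≈ -28302.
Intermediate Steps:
K(x, a) = -1/170 (K(x, a) = 1/(-20 - 150) = 1/(-170) = -1/170)
l - K(39, -16) = -28302 - 1*(-1/170) = -28302 + 1/170 = -4811339/170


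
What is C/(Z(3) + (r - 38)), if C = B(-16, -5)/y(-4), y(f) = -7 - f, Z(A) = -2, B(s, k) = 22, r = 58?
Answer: -11/27 ≈ -0.40741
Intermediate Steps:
C = -22/3 (C = 22/(-7 - 1*(-4)) = 22/(-7 + 4) = 22/(-3) = 22*(-⅓) = -22/3 ≈ -7.3333)
C/(Z(3) + (r - 38)) = -22/3/(-2 + (58 - 38)) = -22/3/(-2 + 20) = -22/3/18 = (1/18)*(-22/3) = -11/27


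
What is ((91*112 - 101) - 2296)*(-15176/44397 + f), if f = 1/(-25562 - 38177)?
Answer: -7540473458495/2829820383 ≈ -2664.6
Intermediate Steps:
f = -1/63739 (f = 1/(-63739) = -1/63739 ≈ -1.5689e-5)
((91*112 - 101) - 2296)*(-15176/44397 + f) = ((91*112 - 101) - 2296)*(-15176/44397 - 1/63739) = ((10192 - 101) - 2296)*(-15176*1/44397 - 1/63739) = (10091 - 2296)*(-15176/44397 - 1/63739) = 7795*(-967347461/2829820383) = -7540473458495/2829820383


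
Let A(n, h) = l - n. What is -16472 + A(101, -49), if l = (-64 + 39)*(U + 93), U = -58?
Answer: -17448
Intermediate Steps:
l = -875 (l = (-64 + 39)*(-58 + 93) = -25*35 = -875)
A(n, h) = -875 - n
-16472 + A(101, -49) = -16472 + (-875 - 1*101) = -16472 + (-875 - 101) = -16472 - 976 = -17448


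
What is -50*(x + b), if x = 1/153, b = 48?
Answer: -367250/153 ≈ -2400.3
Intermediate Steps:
x = 1/153 (x = 1*(1/153) = 1/153 ≈ 0.0065359)
-50*(x + b) = -50*(1/153 + 48) = -50*7345/153 = -367250/153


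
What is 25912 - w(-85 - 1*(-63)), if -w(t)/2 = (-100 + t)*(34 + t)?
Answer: 22984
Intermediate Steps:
w(t) = -2*(-100 + t)*(34 + t)
25912 - w(-85 - 1*(-63)) = 25912 - (6800 - 2*(-85 - 1*(-63))**2 + 132*(-85 - 1*(-63))) = 25912 - (6800 - 2*(-85 + 63)**2 + 132*(-85 + 63)) = 25912 - (6800 - 2*(-22)**2 + 132*(-22)) = 25912 - (6800 - 2*484 - 2904) = 25912 - (6800 - 968 - 2904) = 25912 - 1*2928 = 25912 - 2928 = 22984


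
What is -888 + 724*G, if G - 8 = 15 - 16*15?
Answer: -157996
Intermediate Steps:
G = -217 (G = 8 + (15 - 16*15) = 8 + (15 - 240) = 8 - 225 = -217)
-888 + 724*G = -888 + 724*(-217) = -888 - 157108 = -157996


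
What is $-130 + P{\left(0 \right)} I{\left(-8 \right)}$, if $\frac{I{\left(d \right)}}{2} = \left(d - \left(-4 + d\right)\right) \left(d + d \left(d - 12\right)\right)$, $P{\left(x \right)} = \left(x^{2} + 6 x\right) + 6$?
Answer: $7166$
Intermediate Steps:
$P{\left(x \right)} = 6 + x^{2} + 6 x$
$I{\left(d \right)} = 8 d + 8 d \left(-12 + d\right)$ ($I{\left(d \right)} = 2 \left(d - \left(-4 + d\right)\right) \left(d + d \left(d - 12\right)\right) = 2 \cdot 4 \left(d + d \left(-12 + d\right)\right) = 2 \left(4 d + 4 d \left(-12 + d\right)\right) = 8 d + 8 d \left(-12 + d\right)$)
$-130 + P{\left(0 \right)} I{\left(-8 \right)} = -130 + \left(6 + 0^{2} + 6 \cdot 0\right) 8 \left(-8\right) \left(-11 - 8\right) = -130 + \left(6 + 0 + 0\right) 8 \left(-8\right) \left(-19\right) = -130 + 6 \cdot 1216 = -130 + 7296 = 7166$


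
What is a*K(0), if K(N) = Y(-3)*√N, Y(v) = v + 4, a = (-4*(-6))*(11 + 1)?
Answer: 0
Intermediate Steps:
a = 288 (a = 24*12 = 288)
Y(v) = 4 + v
K(N) = √N (K(N) = (4 - 3)*√N = 1*√N = √N)
a*K(0) = 288*√0 = 288*0 = 0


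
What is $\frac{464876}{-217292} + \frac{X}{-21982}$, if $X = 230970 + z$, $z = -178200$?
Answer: $- \frac{2710675384}{597064093} \approx -4.54$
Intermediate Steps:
$X = 52770$ ($X = 230970 - 178200 = 52770$)
$\frac{464876}{-217292} + \frac{X}{-21982} = \frac{464876}{-217292} + \frac{52770}{-21982} = 464876 \left(- \frac{1}{217292}\right) + 52770 \left(- \frac{1}{21982}\right) = - \frac{116219}{54323} - \frac{26385}{10991} = - \frac{2710675384}{597064093}$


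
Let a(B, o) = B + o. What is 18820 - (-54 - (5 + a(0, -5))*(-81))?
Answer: 18874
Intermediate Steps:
18820 - (-54 - (5 + a(0, -5))*(-81)) = 18820 - (-54 - (5 + (0 - 5))*(-81)) = 18820 - (-54 - (5 - 5)*(-81)) = 18820 - (-54 - 1*0*(-81)) = 18820 - (-54 + 0*(-81)) = 18820 - (-54 + 0) = 18820 - 1*(-54) = 18820 + 54 = 18874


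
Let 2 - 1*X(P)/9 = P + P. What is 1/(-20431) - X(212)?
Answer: 77596937/20431 ≈ 3798.0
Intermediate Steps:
X(P) = 18 - 18*P (X(P) = 18 - 9*(P + P) = 18 - 18*P)
1/(-20431) - X(212) = 1/(-20431) - (18 - 18*212) = -1/20431 - (18 - 3816) = -1/20431 - 1*(-3798) = -1/20431 + 3798 = 77596937/20431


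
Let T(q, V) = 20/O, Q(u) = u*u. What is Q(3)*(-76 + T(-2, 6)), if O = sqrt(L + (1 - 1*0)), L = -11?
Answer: -684 - 18*I*sqrt(10) ≈ -684.0 - 56.921*I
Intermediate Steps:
Q(u) = u**2
O = I*sqrt(10) (O = sqrt(-11 + (1 - 1*0)) = sqrt(-11 + (1 + 0)) = sqrt(-11 + 1) = sqrt(-10) = I*sqrt(10) ≈ 3.1623*I)
T(q, V) = -2*I*sqrt(10) (T(q, V) = 20/((I*sqrt(10))) = 20*(-I*sqrt(10)/10) = -2*I*sqrt(10))
Q(3)*(-76 + T(-2, 6)) = 3**2*(-76 - 2*I*sqrt(10)) = 9*(-76 - 2*I*sqrt(10)) = -684 - 18*I*sqrt(10)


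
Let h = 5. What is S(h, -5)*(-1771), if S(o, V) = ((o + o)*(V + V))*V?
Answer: -885500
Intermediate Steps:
S(o, V) = 4*o*V² (S(o, V) = ((2*o)*(2*V))*V = (4*V*o)*V = 4*o*V²)
S(h, -5)*(-1771) = (4*5*(-5)²)*(-1771) = (4*5*25)*(-1771) = 500*(-1771) = -885500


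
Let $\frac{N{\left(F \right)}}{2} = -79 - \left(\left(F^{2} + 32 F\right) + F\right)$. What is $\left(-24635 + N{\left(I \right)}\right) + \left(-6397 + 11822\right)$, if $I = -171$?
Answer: $-66564$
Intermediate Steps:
$N{\left(F \right)} = -158 - 66 F - 2 F^{2}$ ($N{\left(F \right)} = 2 \left(-79 - \left(\left(F^{2} + 32 F\right) + F\right)\right) = 2 \left(-79 - \left(F^{2} + 33 F\right)\right) = 2 \left(-79 - F^{2} - 33 F\right) = -158 - 66 F - 2 F^{2}$)
$\left(-24635 + N{\left(I \right)}\right) + \left(-6397 + 11822\right) = \left(-24635 - \left(-11128 + 58482\right)\right) + \left(-6397 + 11822\right) = \left(-24635 - 47354\right) + 5425 = -71989 + 5425 = -66564$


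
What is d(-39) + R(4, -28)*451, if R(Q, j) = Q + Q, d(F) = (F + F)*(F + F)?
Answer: 9692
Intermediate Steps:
d(F) = 4*F² (d(F) = (2*F)*(2*F) = 4*F²)
R(Q, j) = 2*Q
d(-39) + R(4, -28)*451 = 4*(-39)² + (2*4)*451 = 4*1521 + 8*451 = 6084 + 3608 = 9692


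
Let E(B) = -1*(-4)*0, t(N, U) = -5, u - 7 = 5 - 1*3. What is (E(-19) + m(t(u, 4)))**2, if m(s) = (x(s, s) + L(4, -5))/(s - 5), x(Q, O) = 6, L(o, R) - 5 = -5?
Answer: 9/25 ≈ 0.36000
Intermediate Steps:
L(o, R) = 0 (L(o, R) = 5 - 5 = 0)
u = 9 (u = 7 + (5 - 1*3) = 7 + (5 - 3) = 7 + 2 = 9)
E(B) = 0 (E(B) = 4*0 = 0)
m(s) = 6/(-5 + s) (m(s) = (6 + 0)/(s - 5) = 6/(-5 + s))
(E(-19) + m(t(u, 4)))**2 = (0 + 6/(-5 - 5))**2 = (0 + 6/(-10))**2 = (0 + 6*(-1/10))**2 = (0 - 3/5)**2 = (-3/5)**2 = 9/25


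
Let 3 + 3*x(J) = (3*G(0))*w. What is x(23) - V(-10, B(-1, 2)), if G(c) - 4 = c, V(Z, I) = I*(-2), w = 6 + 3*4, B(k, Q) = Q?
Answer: 75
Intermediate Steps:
w = 18 (w = 6 + 12 = 18)
V(Z, I) = -2*I
G(c) = 4 + c
x(J) = 71 (x(J) = -1 + ((3*(4 + 0))*18)/3 = -1 + ((3*4)*18)/3 = -1 + (12*18)/3 = -1 + (1/3)*216 = -1 + 72 = 71)
x(23) - V(-10, B(-1, 2)) = 71 - (-2)*2 = 71 - 1*(-4) = 71 + 4 = 75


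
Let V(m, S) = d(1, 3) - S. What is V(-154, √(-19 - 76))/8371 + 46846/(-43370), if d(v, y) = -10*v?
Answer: -196290783/181525135 - I*√95/8371 ≈ -1.0813 - 0.0011644*I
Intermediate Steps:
V(m, S) = -10 - S (V(m, S) = -10*1 - S = -10 - S)
V(-154, √(-19 - 76))/8371 + 46846/(-43370) = (-10 - √(-19 - 76))/8371 + 46846/(-43370) = (-10 - √(-95))*(1/8371) + 46846*(-1/43370) = (-10 - I*√95)*(1/8371) - 23423/21685 = (-10/8371 - I*√95/8371) - 23423/21685 = -196290783/181525135 - I*√95/8371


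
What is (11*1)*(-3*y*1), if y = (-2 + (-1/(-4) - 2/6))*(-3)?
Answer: -825/4 ≈ -206.25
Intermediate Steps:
y = 25/4 (y = (-2 + (-1*(-¼) - 2*⅙))*(-3) = (-2 + (¼ - ⅓))*(-3) = (-2 - 1/12)*(-3) = -25/12*(-3) = 25/4 ≈ 6.2500)
(11*1)*(-3*y*1) = (11*1)*(-3*25/4*1) = 11*(-75/4*1) = 11*(-75/4) = -825/4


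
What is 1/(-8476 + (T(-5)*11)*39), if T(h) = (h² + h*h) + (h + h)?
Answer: 1/8684 ≈ 0.00011515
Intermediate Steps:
T(h) = 2*h + 2*h² (T(h) = (h² + h²) + 2*h = 2*h² + 2*h = 2*h + 2*h²)
1/(-8476 + (T(-5)*11)*39) = 1/(-8476 + ((2*(-5)*(1 - 5))*11)*39) = 1/(-8476 + ((2*(-5)*(-4))*11)*39) = 1/(-8476 + (40*11)*39) = 1/(-8476 + 440*39) = 1/(-8476 + 17160) = 1/8684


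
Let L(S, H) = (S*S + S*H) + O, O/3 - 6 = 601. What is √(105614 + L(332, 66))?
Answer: 3*√26619 ≈ 489.46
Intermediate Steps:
O = 1821 (O = 18 + 3*601 = 18 + 1803 = 1821)
L(S, H) = 1821 + S² + H*S (L(S, H) = (S*S + S*H) + 1821 = (S² + H*S) + 1821 = 1821 + S² + H*S)
√(105614 + L(332, 66)) = √(105614 + (1821 + 332² + 66*332)) = √(105614 + (1821 + 110224 + 21912)) = √(105614 + 133957) = √239571 = 3*√26619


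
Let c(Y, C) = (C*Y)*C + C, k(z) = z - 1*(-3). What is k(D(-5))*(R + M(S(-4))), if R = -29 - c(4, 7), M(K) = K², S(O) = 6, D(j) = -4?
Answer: 196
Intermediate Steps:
k(z) = 3 + z (k(z) = z + 3 = 3 + z)
c(Y, C) = C + Y*C² (c(Y, C) = Y*C² + C = C + Y*C²)
R = -232 (R = -29 - 7*(1 + 7*4) = -29 - 7*(1 + 28) = -29 - 7*29 = -29 - 1*203 = -29 - 203 = -232)
k(D(-5))*(R + M(S(-4))) = (3 - 4)*(-232 + 6²) = -(-232 + 36) = -1*(-196) = 196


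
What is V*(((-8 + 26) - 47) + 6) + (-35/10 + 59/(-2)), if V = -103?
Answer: 2336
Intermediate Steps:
V*(((-8 + 26) - 47) + 6) + (-35/10 + 59/(-2)) = -103*(((-8 + 26) - 47) + 6) + (-35/10 + 59/(-2)) = -103*((18 - 47) + 6) + (-35*⅒ + 59*(-½)) = -103*(-29 + 6) + (-7/2 - 59/2) = -103*(-23) - 33 = 2369 - 33 = 2336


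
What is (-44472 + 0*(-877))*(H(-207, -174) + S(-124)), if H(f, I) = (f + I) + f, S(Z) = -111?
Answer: 31085928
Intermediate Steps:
H(f, I) = I + 2*f (H(f, I) = (I + f) + f = I + 2*f)
(-44472 + 0*(-877))*(H(-207, -174) + S(-124)) = (-44472 + 0*(-877))*((-174 + 2*(-207)) - 111) = (-44472 + 0)*((-174 - 414) - 111) = -44472*(-588 - 111) = -44472*(-699) = 31085928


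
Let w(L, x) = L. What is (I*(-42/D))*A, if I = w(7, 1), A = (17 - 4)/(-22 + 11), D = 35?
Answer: 546/55 ≈ 9.9273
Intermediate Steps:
A = -13/11 (A = 13/(-11) = 13*(-1/11) = -13/11 ≈ -1.1818)
I = 7
(I*(-42/D))*A = (7*(-42/35))*(-13/11) = (7*(-42*1/35))*(-13/11) = (7*(-6/5))*(-13/11) = -42/5*(-13/11) = 546/55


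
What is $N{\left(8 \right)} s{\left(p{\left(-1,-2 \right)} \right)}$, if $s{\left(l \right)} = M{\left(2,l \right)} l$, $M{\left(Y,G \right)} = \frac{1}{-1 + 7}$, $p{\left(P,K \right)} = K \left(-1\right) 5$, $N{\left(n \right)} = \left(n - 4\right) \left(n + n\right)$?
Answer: $\frac{320}{3} \approx 106.67$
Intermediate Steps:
$N{\left(n \right)} = 2 n \left(-4 + n\right)$ ($N{\left(n \right)} = \left(-4 + n\right) 2 n = 2 n \left(-4 + n\right)$)
$p{\left(P,K \right)} = - 5 K$ ($p{\left(P,K \right)} = - K 5 = - 5 K$)
$M{\left(Y,G \right)} = \frac{1}{6}$
$s{\left(l \right)} = \frac{l}{6}$
$N{\left(8 \right)} s{\left(p{\left(-1,-2 \right)} \right)} = 2 \cdot 8 \left(-4 + 8\right) \frac{\left(-5\right) \left(-2\right)}{6} = 2 \cdot 8 \cdot 4 \cdot \frac{1}{6} \cdot 10 = 64 \cdot \frac{5}{3} = \frac{320}{3}$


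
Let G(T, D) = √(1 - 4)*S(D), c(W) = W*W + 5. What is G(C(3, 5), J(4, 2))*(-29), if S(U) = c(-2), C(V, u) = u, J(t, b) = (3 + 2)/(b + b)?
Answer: -261*I*√3 ≈ -452.07*I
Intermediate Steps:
c(W) = 5 + W² (c(W) = W² + 5 = 5 + W²)
J(t, b) = 5/(2*b) (J(t, b) = 5/((2*b)) = 5*(1/(2*b)) = 5/(2*b))
S(U) = 9 (S(U) = 5 + (-2)² = 5 + 4 = 9)
G(T, D) = 9*I*√3 (G(T, D) = √(1 - 4)*9 = √(-3)*9 = (I*√3)*9 = 9*I*√3)
G(C(3, 5), J(4, 2))*(-29) = (9*I*√3)*(-29) = -261*I*√3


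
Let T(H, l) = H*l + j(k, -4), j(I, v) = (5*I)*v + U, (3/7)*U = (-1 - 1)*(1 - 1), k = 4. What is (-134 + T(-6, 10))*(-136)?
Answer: 37264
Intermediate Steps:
U = 0 (U = 7*((-1 - 1)*(1 - 1))/3 = 7*(-2*0)/3 = (7/3)*0 = 0)
j(I, v) = 5*I*v (j(I, v) = (5*I)*v + 0 = 5*I*v + 0 = 5*I*v)
T(H, l) = -80 + H*l (T(H, l) = H*l + 5*4*(-4) = H*l - 80 = -80 + H*l)
(-134 + T(-6, 10))*(-136) = (-134 + (-80 - 6*10))*(-136) = (-134 + (-80 - 60))*(-136) = (-134 - 140)*(-136) = -274*(-136) = 37264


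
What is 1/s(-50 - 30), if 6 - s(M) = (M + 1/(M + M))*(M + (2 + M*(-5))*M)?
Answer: -2/5158791 ≈ -3.8769e-7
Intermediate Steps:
s(M) = 6 - (M + 1/(2*M))*(M + M*(2 - 5*M)) (s(M) = 6 - (M + 1/(M + M))*(M + (2 + M*(-5))*M) = 6 - (M + 1/(2*M))*(M + (2 - 5*M)*M) = 6 - (M + 1/(2*M))*(M + M*(2 - 5*M)))
1/s(-50 - 30) = 1/(9/2 - 3*(-50 - 30)² + 5*(-50 - 30)³ + 5*(-50 - 30)/2) = 1/(9/2 - 3*(-80)² + 5*(-80)³ + (5/2)*(-80)) = 1/(9/2 - 3*6400 + 5*(-512000) - 200) = 1/(9/2 - 19200 - 2560000 - 200) = 1/(-5158791/2) = -2/5158791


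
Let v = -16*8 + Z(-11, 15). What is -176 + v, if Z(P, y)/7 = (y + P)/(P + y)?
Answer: -297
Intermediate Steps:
Z(P, y) = 7 (Z(P, y) = 7*((y + P)/(P + y)) = 7*((P + y)/(P + y)) = 7*1 = 7)
v = -121 (v = -16*8 + 7 = -128 + 7 = -121)
-176 + v = -176 - 121 = -297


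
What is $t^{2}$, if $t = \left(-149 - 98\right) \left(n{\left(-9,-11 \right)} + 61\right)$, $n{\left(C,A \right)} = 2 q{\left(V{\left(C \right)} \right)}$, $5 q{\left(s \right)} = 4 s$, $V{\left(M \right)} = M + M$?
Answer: $\frac{1581414289}{25} \approx 6.3257 \cdot 10^{7}$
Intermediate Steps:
$V{\left(M \right)} = 2 M$
$q{\left(s \right)} = \frac{4 s}{5}$
$n{\left(C,A \right)} = \frac{16 C}{5}$ ($n{\left(C,A \right)} = 2 \frac{4 \cdot 2 C}{5} = 2 \frac{8 C}{5} = \frac{16 C}{5}$)
$t = - \frac{39767}{5}$ ($t = \left(-149 - 98\right) \left(\frac{16}{5} \left(-9\right) + 61\right) = - 247 \left(- \frac{144}{5} + 61\right) = \left(-247\right) \frac{161}{5} = - \frac{39767}{5} \approx -7953.4$)
$t^{2} = \left(- \frac{39767}{5}\right)^{2} = \frac{1581414289}{25}$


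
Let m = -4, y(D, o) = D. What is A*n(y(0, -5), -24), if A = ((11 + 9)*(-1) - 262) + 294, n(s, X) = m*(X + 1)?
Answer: 1104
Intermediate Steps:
n(s, X) = -4 - 4*X (n(s, X) = -4*(X + 1) = -4*(1 + X) = -4 - 4*X)
A = 12 (A = (20*(-1) - 262) + 294 = (-20 - 262) + 294 = -282 + 294 = 12)
A*n(y(0, -5), -24) = 12*(-4 - 4*(-24)) = 12*(-4 + 96) = 12*92 = 1104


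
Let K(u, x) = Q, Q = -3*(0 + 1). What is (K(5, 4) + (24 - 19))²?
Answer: 4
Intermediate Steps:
Q = -3 (Q = -3*1 = -3)
K(u, x) = -3
(K(5, 4) + (24 - 19))² = (-3 + (24 - 19))² = (-3 + 5)² = 2² = 4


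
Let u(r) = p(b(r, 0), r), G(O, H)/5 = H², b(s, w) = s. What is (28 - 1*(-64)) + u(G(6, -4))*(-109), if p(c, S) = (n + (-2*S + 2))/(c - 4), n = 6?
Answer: 310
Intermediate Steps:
p(c, S) = (8 - 2*S)/(-4 + c) (p(c, S) = (6 + (-2*S + 2))/(c - 4) = (6 + (2 - 2*S))/(-4 + c) = (8 - 2*S)/(-4 + c))
G(O, H) = 5*H²
u(r) = 2*(4 - r)/(-4 + r)
(28 - 1*(-64)) + u(G(6, -4))*(-109) = (28 - 1*(-64)) - 2*(-109) = (28 + 64) + 218 = 92 + 218 = 310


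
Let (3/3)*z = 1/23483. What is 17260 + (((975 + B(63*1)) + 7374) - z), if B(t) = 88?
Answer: 603442650/23483 ≈ 25697.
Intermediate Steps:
z = 1/23483 ≈ 4.2584e-5
17260 + (((975 + B(63*1)) + 7374) - z) = 17260 + (((975 + 88) + 7374) - 1*1/23483) = 17260 + ((1063 + 7374) - 1/23483) = 17260 + (8437 - 1/23483) = 17260 + 198126070/23483 = 603442650/23483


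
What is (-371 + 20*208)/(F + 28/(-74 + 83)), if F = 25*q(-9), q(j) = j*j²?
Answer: -34101/163997 ≈ -0.20794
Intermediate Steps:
q(j) = j³
F = -18225 (F = 25*(-9)³ = 25*(-729) = -18225)
(-371 + 20*208)/(F + 28/(-74 + 83)) = (-371 + 20*208)/(-18225 + 28/(-74 + 83)) = (-371 + 4160)/(-18225 + 28/9) = 3789/(-18225 + 28*(⅑)) = 3789/(-18225 + 28/9) = 3789/(-163997/9) = 3789*(-9/163997) = -34101/163997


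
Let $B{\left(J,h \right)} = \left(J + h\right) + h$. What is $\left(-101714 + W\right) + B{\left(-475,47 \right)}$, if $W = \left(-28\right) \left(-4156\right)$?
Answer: $14273$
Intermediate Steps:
$B{\left(J,h \right)} = J + 2 h$
$W = 116368$
$\left(-101714 + W\right) + B{\left(-475,47 \right)} = \left(-101714 + 116368\right) + \left(-475 + 2 \cdot 47\right) = 14654 + \left(-475 + 94\right) = 14654 - 381 = 14273$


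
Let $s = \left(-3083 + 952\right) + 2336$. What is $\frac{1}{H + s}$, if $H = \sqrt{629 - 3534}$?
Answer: $\frac{41}{8986} - \frac{i \sqrt{2905}}{44930} \approx 0.0045627 - 0.0011996 i$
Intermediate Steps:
$H = i \sqrt{2905}$ ($H = \sqrt{-2905} = i \sqrt{2905} \approx 53.898 i$)
$s = 205$ ($s = -2131 + 2336 = 205$)
$\frac{1}{H + s} = \frac{1}{i \sqrt{2905} + 205} = \frac{1}{205 + i \sqrt{2905}}$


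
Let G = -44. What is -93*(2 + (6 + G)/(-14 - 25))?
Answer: -3596/13 ≈ -276.62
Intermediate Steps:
-93*(2 + (6 + G)/(-14 - 25)) = -93*(2 + (6 - 44)/(-14 - 25)) = -93*(2 - 38/(-39)) = -93*(2 - 38*(-1/39)) = -93*(2 + 38/39) = -93*116/39 = -3596/13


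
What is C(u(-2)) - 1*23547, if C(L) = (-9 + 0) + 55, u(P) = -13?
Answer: -23501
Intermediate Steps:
C(L) = 46 (C(L) = -9 + 55 = 46)
C(u(-2)) - 1*23547 = 46 - 1*23547 = 46 - 23547 = -23501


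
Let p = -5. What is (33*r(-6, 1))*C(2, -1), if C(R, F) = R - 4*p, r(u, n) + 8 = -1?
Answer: -6534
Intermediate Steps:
r(u, n) = -9 (r(u, n) = -8 - 1 = -9)
C(R, F) = 20 + R (C(R, F) = R - 4*(-5) = R + 20 = 20 + R)
(33*r(-6, 1))*C(2, -1) = (33*(-9))*(20 + 2) = -297*22 = -6534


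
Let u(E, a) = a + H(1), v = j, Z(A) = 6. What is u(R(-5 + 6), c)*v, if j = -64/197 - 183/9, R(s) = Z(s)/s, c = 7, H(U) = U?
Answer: -97672/591 ≈ -165.27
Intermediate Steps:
R(s) = 6/s
j = -12209/591 (j = -64*1/197 - 183*⅑ = -64/197 - 61/3 = -12209/591 ≈ -20.658)
v = -12209/591 ≈ -20.658
u(E, a) = 1 + a (u(E, a) = a + 1 = 1 + a)
u(R(-5 + 6), c)*v = (1 + 7)*(-12209/591) = 8*(-12209/591) = -97672/591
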